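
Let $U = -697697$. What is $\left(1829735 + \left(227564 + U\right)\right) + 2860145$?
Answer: $4219747$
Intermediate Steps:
$\left(1829735 + \left(227564 + U\right)\right) + 2860145 = \left(1829735 + \left(227564 - 697697\right)\right) + 2860145 = \left(1829735 - 470133\right) + 2860145 = 1359602 + 2860145 = 4219747$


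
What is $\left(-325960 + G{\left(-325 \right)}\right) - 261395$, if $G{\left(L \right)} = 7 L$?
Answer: $-589630$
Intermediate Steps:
$\left(-325960 + G{\left(-325 \right)}\right) - 261395 = \left(-325960 + 7 \left(-325\right)\right) - 261395 = \left(-325960 - 2275\right) - 261395 = -328235 - 261395 = -589630$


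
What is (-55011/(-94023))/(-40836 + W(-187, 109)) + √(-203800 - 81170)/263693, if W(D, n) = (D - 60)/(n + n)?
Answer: -3997466/279013095795 + I*√284970/263693 ≈ -1.4327e-5 + 0.0020244*I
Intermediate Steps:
W(D, n) = (-60 + D)/(2*n) (W(D, n) = (-60 + D)/((2*n)) = (-60 + D)*(1/(2*n)) = (-60 + D)/(2*n))
(-55011/(-94023))/(-40836 + W(-187, 109)) + √(-203800 - 81170)/263693 = (-55011/(-94023))/(-40836 + (½)*(-60 - 187)/109) + √(-203800 - 81170)/263693 = (-55011*(-1/94023))/(-40836 + (½)*(1/109)*(-247)) + √(-284970)*(1/263693) = 18337/(31341*(-40836 - 247/218)) + (I*√284970)*(1/263693) = 18337/(31341*(-8902495/218)) + I*√284970/263693 = (18337/31341)*(-218/8902495) + I*√284970/263693 = -3997466/279013095795 + I*√284970/263693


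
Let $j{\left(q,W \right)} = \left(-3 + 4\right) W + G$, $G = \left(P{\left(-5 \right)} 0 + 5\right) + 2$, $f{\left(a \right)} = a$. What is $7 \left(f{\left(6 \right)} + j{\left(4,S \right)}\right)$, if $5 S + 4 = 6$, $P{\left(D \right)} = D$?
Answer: $\frac{469}{5} \approx 93.8$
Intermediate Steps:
$S = \frac{2}{5}$ ($S = - \frac{4}{5} + \frac{1}{5} \cdot 6 = - \frac{4}{5} + \frac{6}{5} = \frac{2}{5} \approx 0.4$)
$G = 7$ ($G = \left(\left(-5\right) 0 + 5\right) + 2 = \left(0 + 5\right) + 2 = 5 + 2 = 7$)
$j{\left(q,W \right)} = 7 + W$ ($j{\left(q,W \right)} = \left(-3 + 4\right) W + 7 = 1 W + 7 = W + 7 = 7 + W$)
$7 \left(f{\left(6 \right)} + j{\left(4,S \right)}\right) = 7 \left(6 + \left(7 + \frac{2}{5}\right)\right) = 7 \left(6 + \frac{37}{5}\right) = 7 \cdot \frac{67}{5} = \frac{469}{5}$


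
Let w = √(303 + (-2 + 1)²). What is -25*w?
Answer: -100*√19 ≈ -435.89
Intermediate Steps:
w = 4*√19 (w = √(303 + (-1)²) = √(303 + 1) = √304 = 4*√19 ≈ 17.436)
-25*w = -100*√19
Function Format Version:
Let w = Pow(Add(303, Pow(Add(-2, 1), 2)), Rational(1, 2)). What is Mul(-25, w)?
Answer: Mul(-100, Pow(19, Rational(1, 2))) ≈ -435.89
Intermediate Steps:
w = Mul(4, Pow(19, Rational(1, 2))) (w = Pow(Add(303, Pow(-1, 2)), Rational(1, 2)) = Pow(Add(303, 1), Rational(1, 2)) = Pow(304, Rational(1, 2)) = Mul(4, Pow(19, Rational(1, 2))) ≈ 17.436)
Mul(-25, w) = Mul(-25, Mul(4, Pow(19, Rational(1, 2)))) = Mul(-100, Pow(19, Rational(1, 2)))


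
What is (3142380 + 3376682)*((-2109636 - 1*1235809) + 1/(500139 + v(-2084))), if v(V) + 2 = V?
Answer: -10862119245202048208/498053 ≈ -2.1809e+13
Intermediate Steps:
v(V) = -2 + V
(3142380 + 3376682)*((-2109636 - 1*1235809) + 1/(500139 + v(-2084))) = (3142380 + 3376682)*((-2109636 - 1*1235809) + 1/(500139 + (-2 - 2084))) = 6519062*((-2109636 - 1235809) + 1/(500139 - 2086)) = 6519062*(-3345445 + 1/498053) = 6519062*(-1666208918584/498053) = -10862119245202048208/498053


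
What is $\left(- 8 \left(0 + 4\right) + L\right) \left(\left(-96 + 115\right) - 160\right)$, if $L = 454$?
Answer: $-59502$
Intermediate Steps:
$\left(- 8 \left(0 + 4\right) + L\right) \left(\left(-96 + 115\right) - 160\right) = \left(- 8 \left(0 + 4\right) + 454\right) \left(\left(-96 + 115\right) - 160\right) = \left(\left(-8\right) 4 + 454\right) \left(19 - 160\right) = \left(-32 + 454\right) \left(-141\right) = 422 \left(-141\right) = -59502$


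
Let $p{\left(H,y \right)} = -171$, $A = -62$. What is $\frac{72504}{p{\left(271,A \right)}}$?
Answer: $-424$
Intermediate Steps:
$\frac{72504}{p{\left(271,A \right)}} = \frac{72504}{-171} = 72504 \left(- \frac{1}{171}\right) = -424$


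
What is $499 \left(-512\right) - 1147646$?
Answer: $-1403134$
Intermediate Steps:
$499 \left(-512\right) - 1147646 = -255488 - 1147646 = -1403134$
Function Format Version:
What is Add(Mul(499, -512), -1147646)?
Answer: -1403134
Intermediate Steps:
Add(Mul(499, -512), -1147646) = Add(-255488, -1147646) = -1403134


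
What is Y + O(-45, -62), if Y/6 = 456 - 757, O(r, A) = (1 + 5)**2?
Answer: -1770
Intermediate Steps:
O(r, A) = 36 (O(r, A) = 6**2 = 36)
Y = -1806 (Y = 6*(456 - 757) = 6*(-301) = -1806)
Y + O(-45, -62) = -1806 + 36 = -1770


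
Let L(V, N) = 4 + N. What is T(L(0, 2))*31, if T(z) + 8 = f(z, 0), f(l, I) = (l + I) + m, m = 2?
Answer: 0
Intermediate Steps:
f(l, I) = 2 + I + l (f(l, I) = (l + I) + 2 = (I + l) + 2 = 2 + I + l)
T(z) = -6 + z (T(z) = -8 + (2 + 0 + z) = -8 + (2 + z) = -6 + z)
T(L(0, 2))*31 = (-6 + (4 + 2))*31 = (-6 + 6)*31 = 0*31 = 0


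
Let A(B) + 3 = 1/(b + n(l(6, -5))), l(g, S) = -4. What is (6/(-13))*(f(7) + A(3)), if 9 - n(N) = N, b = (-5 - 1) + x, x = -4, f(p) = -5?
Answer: 46/13 ≈ 3.5385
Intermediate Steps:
b = -10 (b = (-5 - 1) - 4 = -6 - 4 = -10)
n(N) = 9 - N
A(B) = -8/3 (A(B) = -3 + 1/(-10 + (9 - 1*(-4))) = -3 + 1/(-10 + (9 + 4)) = -3 + 1/(-10 + 13) = -3 + 1/3 = -3 + ⅓ = -8/3)
(6/(-13))*(f(7) + A(3)) = (6/(-13))*(-5 - 8/3) = (6*(-1/13))*(-23/3) = -6/13*(-23/3) = 46/13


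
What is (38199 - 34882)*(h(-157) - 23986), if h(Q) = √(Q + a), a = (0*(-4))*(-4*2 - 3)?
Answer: -79561562 + 3317*I*√157 ≈ -7.9562e+7 + 41562.0*I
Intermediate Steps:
a = 0 (a = 0*(-8 - 3) = 0*(-11) = 0)
h(Q) = √Q (h(Q) = √(Q + 0) = √Q)
(38199 - 34882)*(h(-157) - 23986) = (38199 - 34882)*(√(-157) - 23986) = 3317*(I*√157 - 23986) = 3317*(-23986 + I*√157) = -79561562 + 3317*I*√157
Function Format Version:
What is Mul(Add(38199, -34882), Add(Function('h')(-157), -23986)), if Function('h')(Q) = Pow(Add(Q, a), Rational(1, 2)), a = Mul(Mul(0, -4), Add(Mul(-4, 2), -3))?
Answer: Add(-79561562, Mul(3317, I, Pow(157, Rational(1, 2)))) ≈ Add(-7.9562e+7, Mul(41562., I))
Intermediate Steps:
a = 0 (a = Mul(0, Add(-8, -3)) = Mul(0, -11) = 0)
Function('h')(Q) = Pow(Q, Rational(1, 2)) (Function('h')(Q) = Pow(Add(Q, 0), Rational(1, 2)) = Pow(Q, Rational(1, 2)))
Mul(Add(38199, -34882), Add(Function('h')(-157), -23986)) = Mul(Add(38199, -34882), Add(Pow(-157, Rational(1, 2)), -23986)) = Mul(3317, Add(Mul(I, Pow(157, Rational(1, 2))), -23986)) = Mul(3317, Add(-23986, Mul(I, Pow(157, Rational(1, 2))))) = Add(-79561562, Mul(3317, I, Pow(157, Rational(1, 2))))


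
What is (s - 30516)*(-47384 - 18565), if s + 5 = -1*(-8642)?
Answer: 1442898171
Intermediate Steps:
s = 8637 (s = -5 - 1*(-8642) = -5 + 8642 = 8637)
(s - 30516)*(-47384 - 18565) = (8637 - 30516)*(-47384 - 18565) = -21879*(-65949) = 1442898171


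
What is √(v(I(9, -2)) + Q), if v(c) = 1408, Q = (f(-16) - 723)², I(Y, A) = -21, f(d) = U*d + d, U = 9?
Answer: √781097 ≈ 883.80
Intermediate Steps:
f(d) = 10*d (f(d) = 9*d + d = 10*d)
Q = 779689 (Q = (10*(-16) - 723)² = (-160 - 723)² = (-883)² = 779689)
√(v(I(9, -2)) + Q) = √(1408 + 779689) = √781097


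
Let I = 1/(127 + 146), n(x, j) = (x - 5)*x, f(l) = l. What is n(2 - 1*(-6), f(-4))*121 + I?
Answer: 792793/273 ≈ 2904.0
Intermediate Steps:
n(x, j) = x*(-5 + x) (n(x, j) = (-5 + x)*x = x*(-5 + x))
I = 1/273 ≈ 0.0036630
n(2 - 1*(-6), f(-4))*121 + I = ((2 - 1*(-6))*(-5 + (2 - 1*(-6))))*121 + 1/273 = ((2 + 6)*(-5 + (2 + 6)))*121 + 1/273 = (8*(-5 + 8))*121 + 1/273 = (8*3)*121 + 1/273 = 24*121 + 1/273 = 2904 + 1/273 = 792793/273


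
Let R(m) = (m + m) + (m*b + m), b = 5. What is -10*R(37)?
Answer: -2960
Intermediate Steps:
R(m) = 8*m (R(m) = (m + m) + (m*5 + m) = 2*m + (5*m + m) = 2*m + 6*m = 8*m)
-10*R(37) = -80*37 = -10*296 = -2960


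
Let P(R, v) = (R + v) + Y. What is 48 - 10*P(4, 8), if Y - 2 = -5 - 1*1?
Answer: -32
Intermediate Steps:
Y = -4 (Y = 2 + (-5 - 1*1) = 2 + (-5 - 1) = 2 - 6 = -4)
P(R, v) = -4 + R + v (P(R, v) = (R + v) - 4 = -4 + R + v)
48 - 10*P(4, 8) = 48 - 10*(-4 + 4 + 8) = 48 - 10*8 = 48 - 80 = -32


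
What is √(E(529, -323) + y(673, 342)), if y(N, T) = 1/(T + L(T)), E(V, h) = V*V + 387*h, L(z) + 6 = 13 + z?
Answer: √73933158731/691 ≈ 393.50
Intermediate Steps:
L(z) = 7 + z (L(z) = -6 + (13 + z) = 7 + z)
E(V, h) = V² + 387*h
y(N, T) = 1/(7 + 2*T) (y(N, T) = 1/(T + (7 + T)) = 1/(7 + 2*T))
√(E(529, -323) + y(673, 342)) = √((529² + 387*(-323)) + 1/(7 + 2*342)) = √((279841 - 125001) + 1/(7 + 684)) = √(154840 + 1/691) = √(106994441/691) = √73933158731/691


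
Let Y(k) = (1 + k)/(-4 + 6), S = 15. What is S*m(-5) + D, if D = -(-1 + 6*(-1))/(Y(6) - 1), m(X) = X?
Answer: -361/5 ≈ -72.200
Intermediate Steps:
Y(k) = ½ + k/2 (Y(k) = (1 + k)/2 = (1 + k)*(½) = ½ + k/2)
D = 14/5 (D = -(-1 + 6*(-1))/((½ + (½)*6) - 1) = -(-1 - 6)/((½ + 3) - 1) = -(-7)/(7/2 - 1) = -(-7)/5/2 = -(-7)*2/5 = -1*(-14/5) = 14/5 ≈ 2.8000)
S*m(-5) + D = 15*(-5) + 14/5 = -75 + 14/5 = -361/5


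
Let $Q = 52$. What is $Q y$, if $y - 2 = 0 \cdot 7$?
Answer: $104$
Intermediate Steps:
$y = 2$ ($y = 2 + 0 \cdot 7 = 2 + 0 = 2$)
$Q y = 52 \cdot 2 = 104$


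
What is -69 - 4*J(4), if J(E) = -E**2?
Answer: -5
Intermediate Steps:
-69 - 4*J(4) = -69 - (-4)*4**2 = -69 - (-4)*16 = -69 - 4*(-16) = -69 + 64 = -5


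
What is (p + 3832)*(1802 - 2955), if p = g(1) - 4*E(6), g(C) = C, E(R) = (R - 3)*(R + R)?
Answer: -4253417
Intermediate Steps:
E(R) = 2*R*(-3 + R) (E(R) = (-3 + R)*(2*R) = 2*R*(-3 + R))
p = -143 (p = 1 - 8*6*(-3 + 6) = 1 - 8*6*3 = 1 - 4*36 = 1 - 144 = -143)
(p + 3832)*(1802 - 2955) = (-143 + 3832)*(1802 - 2955) = 3689*(-1153) = -4253417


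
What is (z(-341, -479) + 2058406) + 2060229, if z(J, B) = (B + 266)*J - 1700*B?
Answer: 5005568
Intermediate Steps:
z(J, B) = -1700*B + J*(266 + B) (z(J, B) = (266 + B)*J - 1700*B = J*(266 + B) - 1700*B = -1700*B + J*(266 + B))
(z(-341, -479) + 2058406) + 2060229 = ((-1700*(-479) + 266*(-341) - 479*(-341)) + 2058406) + 2060229 = ((814300 - 90706 + 163339) + 2058406) + 2060229 = (886933 + 2058406) + 2060229 = 2945339 + 2060229 = 5005568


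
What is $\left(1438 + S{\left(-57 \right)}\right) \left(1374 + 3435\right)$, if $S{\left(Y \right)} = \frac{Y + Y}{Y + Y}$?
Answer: $6920151$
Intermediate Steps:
$S{\left(Y \right)} = 1$ ($S{\left(Y \right)} = \frac{2 Y}{2 Y} = 2 Y \frac{1}{2 Y} = 1$)
$\left(1438 + S{\left(-57 \right)}\right) \left(1374 + 3435\right) = \left(1438 + 1\right) \left(1374 + 3435\right) = 1439 \cdot 4809 = 6920151$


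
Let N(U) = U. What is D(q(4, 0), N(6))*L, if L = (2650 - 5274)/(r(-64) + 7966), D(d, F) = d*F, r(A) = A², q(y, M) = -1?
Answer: 7872/6031 ≈ 1.3053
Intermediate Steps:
D(d, F) = F*d
L = -1312/6031 (L = (2650 - 5274)/((-64)² + 7966) = -2624/(4096 + 7966) = -2624/12062 = -2624*1/12062 = -1312/6031 ≈ -0.21754)
D(q(4, 0), N(6))*L = (6*(-1))*(-1312/6031) = -6*(-1312/6031) = 7872/6031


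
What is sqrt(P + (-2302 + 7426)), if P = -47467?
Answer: I*sqrt(42343) ≈ 205.77*I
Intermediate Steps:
sqrt(P + (-2302 + 7426)) = sqrt(-47467 + (-2302 + 7426)) = sqrt(-47467 + 5124) = sqrt(-42343) = I*sqrt(42343)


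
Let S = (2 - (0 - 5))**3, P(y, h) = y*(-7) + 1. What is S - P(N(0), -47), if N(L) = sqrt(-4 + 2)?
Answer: 342 + 7*I*sqrt(2) ≈ 342.0 + 9.8995*I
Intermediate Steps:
N(L) = I*sqrt(2) (N(L) = sqrt(-2) = I*sqrt(2))
P(y, h) = 1 - 7*y (P(y, h) = -7*y + 1 = 1 - 7*y)
S = 343 (S = (2 - 1*(-5))**3 = (2 + 5)**3 = 7**3 = 343)
S - P(N(0), -47) = 343 - (1 - 7*I*sqrt(2)) = 343 + (-1 + 7*I*sqrt(2)) = 342 + 7*I*sqrt(2)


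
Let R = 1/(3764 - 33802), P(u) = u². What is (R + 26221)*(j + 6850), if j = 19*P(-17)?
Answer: 9720097365377/30038 ≈ 3.2359e+8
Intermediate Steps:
R = -1/30038 (R = 1/(-30038) = -1/30038 ≈ -3.3291e-5)
j = 5491 (j = 19*(-17)² = 19*289 = 5491)
(R + 26221)*(j + 6850) = (-1/30038 + 26221)*(5491 + 6850) = (787626397/30038)*12341 = 9720097365377/30038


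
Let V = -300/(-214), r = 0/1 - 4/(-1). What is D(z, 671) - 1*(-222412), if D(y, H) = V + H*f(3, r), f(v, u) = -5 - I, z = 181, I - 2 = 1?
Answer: 23223858/107 ≈ 2.1705e+5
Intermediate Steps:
I = 3 (I = 2 + 1 = 3)
r = 4 (r = 0*1 - 4*(-1) = 0 + 4 = 4)
f(v, u) = -8 (f(v, u) = -5 - 1*3 = -5 - 3 = -8)
V = 150/107 (V = -300*(-1/214) = 150/107 ≈ 1.4019)
D(y, H) = 150/107 - 8*H (D(y, H) = 150/107 + H*(-8) = 150/107 - 8*H)
D(z, 671) - 1*(-222412) = (150/107 - 8*671) - 1*(-222412) = (150/107 - 5368) + 222412 = -574226/107 + 222412 = 23223858/107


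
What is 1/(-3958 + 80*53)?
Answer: 1/282 ≈ 0.0035461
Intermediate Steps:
1/(-3958 + 80*53) = 1/(-3958 + 4240) = 1/282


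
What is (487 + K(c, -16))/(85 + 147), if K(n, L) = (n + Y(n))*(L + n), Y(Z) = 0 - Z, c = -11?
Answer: 487/232 ≈ 2.0991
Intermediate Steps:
Y(Z) = -Z
K(n, L) = 0 (K(n, L) = (n - n)*(L + n) = 0*(L + n) = 0)
(487 + K(c, -16))/(85 + 147) = (487 + 0)/(85 + 147) = 487/232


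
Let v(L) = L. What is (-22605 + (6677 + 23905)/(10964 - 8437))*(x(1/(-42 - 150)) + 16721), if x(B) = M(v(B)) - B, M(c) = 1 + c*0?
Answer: -61100604929375/161728 ≈ -3.7780e+8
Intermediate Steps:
M(c) = 1 (M(c) = 1 + 0 = 1)
x(B) = 1 - B
(-22605 + (6677 + 23905)/(10964 - 8437))*(x(1/(-42 - 150)) + 16721) = (-22605 + (6677 + 23905)/(10964 - 8437))*((1 - 1/(-42 - 150)) + 16721) = (-22605 + 30582/2527)*((1 - 1/(-192)) + 16721) = (-22605 + 30582*(1/2527))*((1 - 1*(-1/192)) + 16721) = (-22605 + 30582/2527)*((1 + 1/192) + 16721) = -57092253*(193/192 + 16721)/2527 = -57092253/2527*3210625/192 = -61100604929375/161728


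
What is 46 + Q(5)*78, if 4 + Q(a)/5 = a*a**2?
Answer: 47236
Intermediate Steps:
Q(a) = -20 + 5*a**3 (Q(a) = -20 + 5*(a*a**2) = -20 + 5*a**3)
46 + Q(5)*78 = 46 + (-20 + 5*5**3)*78 = 46 + (-20 + 5*125)*78 = 46 + (-20 + 625)*78 = 46 + 605*78 = 46 + 47190 = 47236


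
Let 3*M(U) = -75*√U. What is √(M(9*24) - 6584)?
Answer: √(-6584 - 150*√6) ≈ 83.375*I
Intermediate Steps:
M(U) = -25*√U (M(U) = (-75*√U)/3 = -25*√U)
√(M(9*24) - 6584) = √(-25*6*√6 - 6584) = √(-150*√6 - 6584) = √(-6584 - 150*√6)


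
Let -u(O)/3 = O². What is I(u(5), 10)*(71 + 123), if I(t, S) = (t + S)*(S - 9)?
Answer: -12610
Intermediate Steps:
u(O) = -3*O²
I(t, S) = (-9 + S)*(S + t) (I(t, S) = (S + t)*(-9 + S) = (-9 + S)*(S + t))
I(u(5), 10)*(71 + 123) = (10² - 9*10 - (-27)*5² + 10*(-3*5²))*(71 + 123) = (100 - 90 - (-27)*25 + 10*(-3*25))*194 = (100 - 90 - 9*(-75) + 10*(-75))*194 = (100 - 90 + 675 - 750)*194 = -65*194 = -12610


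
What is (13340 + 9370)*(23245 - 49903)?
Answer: -605403180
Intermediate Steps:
(13340 + 9370)*(23245 - 49903) = 22710*(-26658) = -605403180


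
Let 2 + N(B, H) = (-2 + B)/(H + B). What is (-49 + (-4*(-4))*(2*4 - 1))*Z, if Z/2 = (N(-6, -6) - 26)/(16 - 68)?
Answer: 861/13 ≈ 66.231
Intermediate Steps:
N(B, H) = -2 + (-2 + B)/(B + H) (N(B, H) = -2 + (-2 + B)/(H + B) = -2 + (-2 + B)/(B + H))
Z = 41/39 (Z = 2*(((-2 - 1*(-6) - 2*(-6))/(-6 - 6) - 26)/(16 - 68)) = 2*(((-2 + 6 + 12)/(-12) - 26)/(-52)) = 2*((-1/12*16 - 26)*(-1/52)) = 2*((-4/3 - 26)*(-1/52)) = 2*(-82/3*(-1/52)) = 2*(41/78) = 41/39 ≈ 1.0513)
(-49 + (-4*(-4))*(2*4 - 1))*Z = (-49 + (-4*(-4))*(2*4 - 1))*(41/39) = (-49 + 16*(8 - 1))*(41/39) = (-49 + 16*7)*(41/39) = (-49 + 112)*(41/39) = 63*(41/39) = 861/13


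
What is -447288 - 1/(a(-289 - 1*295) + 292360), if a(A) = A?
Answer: -130507903489/291776 ≈ -4.4729e+5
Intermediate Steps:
-447288 - 1/(a(-289 - 1*295) + 292360) = -447288 - 1/((-289 - 1*295) + 292360) = -447288 - 1/((-289 - 295) + 292360) = -447288 - 1/(-584 + 292360) = -447288 - 1/291776 = -130507903489/291776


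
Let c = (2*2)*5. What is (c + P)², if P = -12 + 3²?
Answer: 289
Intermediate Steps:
c = 20 (c = 4*5 = 20)
P = -3 (P = -12 + 9 = -3)
(c + P)² = (20 - 3)² = 17² = 289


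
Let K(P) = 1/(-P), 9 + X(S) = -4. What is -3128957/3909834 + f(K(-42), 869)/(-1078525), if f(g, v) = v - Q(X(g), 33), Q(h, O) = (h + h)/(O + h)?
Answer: -8445152692388/10542134287125 ≈ -0.80109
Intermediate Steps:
X(S) = -13 (X(S) = -9 - 4 = -13)
Q(h, O) = 2*h/(O + h) (Q(h, O) = (2*h)/(O + h) = 2*h/(O + h))
K(P) = -1/P
f(g, v) = 13/10 + v (f(g, v) = v - 2*(-13)/(33 - 13) = v - 2*(-13)/20 = v - 1*(-13/10) = v + 13/10 = 13/10 + v)
-3128957/3909834 + f(K(-42), 869)/(-1078525) = -3128957/3909834 + (13/10 + 869)/(-1078525) = -3128957*1/3909834 + (8703/10)*(-1/1078525) = -3128957/3909834 - 8703/10785250 = -8445152692388/10542134287125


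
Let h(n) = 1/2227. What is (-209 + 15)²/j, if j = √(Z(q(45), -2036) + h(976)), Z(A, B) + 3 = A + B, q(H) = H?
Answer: -37636*I*√9889298599/4440637 ≈ -842.83*I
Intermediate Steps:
h(n) = 1/2227
Z(A, B) = -3 + A + B (Z(A, B) = -3 + (A + B) = -3 + A + B)
j = I*√9889298599/2227 (j = √((-3 + 45 - 2036) + 1/2227) = √(-1994 + 1/2227) = √(-4440637/2227) = I*√9889298599/2227 ≈ 44.654*I)
(-209 + 15)²/j = (-209 + 15)²/((I*√9889298599/2227)) = (-194)²*(-I*√9889298599/4440637) = 37636*(-I*√9889298599/4440637) = -37636*I*√9889298599/4440637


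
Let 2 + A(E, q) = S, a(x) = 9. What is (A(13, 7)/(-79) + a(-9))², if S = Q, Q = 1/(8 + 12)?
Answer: 203319081/2496400 ≈ 81.445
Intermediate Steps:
Q = 1/20 ≈ 0.050000
S = 1/20 ≈ 0.050000
A(E, q) = -39/20 (A(E, q) = -2 + 1/20 = -39/20)
(A(13, 7)/(-79) + a(-9))² = (-39/20/(-79) + 9)² = (-39/20*(-1/79) + 9)² = (39/1580 + 9)² = (14259/1580)² = 203319081/2496400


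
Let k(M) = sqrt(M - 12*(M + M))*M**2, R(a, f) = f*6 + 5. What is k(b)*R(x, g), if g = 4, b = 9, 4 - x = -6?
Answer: 7047*I*sqrt(23) ≈ 33796.0*I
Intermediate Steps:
x = 10 (x = 4 - 1*(-6) = 4 + 6 = 10)
R(a, f) = 5 + 6*f (R(a, f) = 6*f + 5 = 5 + 6*f)
k(M) = sqrt(23)*M**2*sqrt(-M) (k(M) = sqrt(M - 24*M)*M**2 = sqrt(-23*M)*M**2 = (sqrt(23)*sqrt(-M))*M**2 = sqrt(23)*M**2*sqrt(-M))
k(b)*R(x, g) = (sqrt(23)*(-1*9)**(5/2))*(5 + 6*4) = (sqrt(23)*(-9)**(5/2))*(5 + 24) = (sqrt(23)*(243*I))*29 = (243*I*sqrt(23))*29 = 7047*I*sqrt(23)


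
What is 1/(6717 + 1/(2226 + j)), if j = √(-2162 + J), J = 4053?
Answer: 33270545871/223478271567550 + √1891/223478271567550 ≈ 0.00014888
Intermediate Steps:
j = √1891 (j = √(-2162 + 4053) = √1891 ≈ 43.486)
1/(6717 + 1/(2226 + j)) = 1/(6717 + 1/(2226 + √1891))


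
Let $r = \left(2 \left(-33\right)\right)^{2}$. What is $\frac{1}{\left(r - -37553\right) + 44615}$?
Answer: $\frac{1}{86524} \approx 1.1557 \cdot 10^{-5}$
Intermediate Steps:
$r = 4356$ ($r = \left(-66\right)^{2} = 4356$)
$\frac{1}{\left(r - -37553\right) + 44615} = \frac{1}{\left(4356 - -37553\right) + 44615} = \frac{1}{\left(4356 + 37553\right) + 44615} = \frac{1}{41909 + 44615} = \frac{1}{86524}$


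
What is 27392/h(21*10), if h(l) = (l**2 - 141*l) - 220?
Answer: 13696/7135 ≈ 1.9196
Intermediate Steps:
h(l) = -220 + l**2 - 141*l
27392/h(21*10) = 27392/(-220 + (21*10)**2 - 2961*10) = 27392/(-220 + 210**2 - 141*210) = 27392/(-220 + 44100 - 29610) = 27392/14270 = 27392*(1/14270) = 13696/7135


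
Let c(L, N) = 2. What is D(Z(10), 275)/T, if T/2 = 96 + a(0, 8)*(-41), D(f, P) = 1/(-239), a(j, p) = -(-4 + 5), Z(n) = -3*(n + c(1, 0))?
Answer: -1/65486 ≈ -1.5270e-5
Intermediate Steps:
Z(n) = -6 - 3*n (Z(n) = -3*(n + 2) = -3*(2 + n) = -6 - 3*n)
a(j, p) = -1 (a(j, p) = -1*1 = -1)
D(f, P) = -1/239
T = 274 (T = 2*(96 - 1*(-41)) = 2*(96 + 41) = 2*137 = 274)
D(Z(10), 275)/T = -1/239/274 = -1/239*1/274 = -1/65486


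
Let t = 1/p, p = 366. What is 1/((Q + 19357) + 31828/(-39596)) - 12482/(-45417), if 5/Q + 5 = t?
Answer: 4374902805772975/15915527553027408 ≈ 0.27488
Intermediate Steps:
t = 1/366 ≈ 0.0027322
Q = -1830/1829 (Q = 5/(-5 + 1/366) = 5/(-1829/366) = 5*(-366/1829) = -1830/1829 ≈ -1.0005)
1/((Q + 19357) + 31828/(-39596)) - 12482/(-45417) = 1/((-1830/1829 + 19357) + 31828/(-39596)) - 12482/(-45417) = 1/(35402123/1829 + 31828*(-1/39596)) - 12482*(-1/45417) = 1/(35402123/1829 - 7957/9899) + 12482/45417 = 1/(350431062224/18105271) + 12482/45417 = 18105271/350431062224 + 12482/45417 = 4374902805772975/15915527553027408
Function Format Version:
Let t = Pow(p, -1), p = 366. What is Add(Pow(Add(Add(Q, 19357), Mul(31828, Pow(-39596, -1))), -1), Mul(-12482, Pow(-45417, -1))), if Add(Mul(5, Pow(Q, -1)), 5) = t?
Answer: Rational(4374902805772975, 15915527553027408) ≈ 0.27488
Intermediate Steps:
t = Rational(1, 366) (t = Pow(366, -1) = Rational(1, 366) ≈ 0.0027322)
Q = Rational(-1830, 1829) (Q = Mul(5, Pow(Add(-5, Rational(1, 366)), -1)) = Mul(5, Pow(Rational(-1829, 366), -1)) = Mul(5, Rational(-366, 1829)) = Rational(-1830, 1829) ≈ -1.0005)
Add(Pow(Add(Add(Q, 19357), Mul(31828, Pow(-39596, -1))), -1), Mul(-12482, Pow(-45417, -1))) = Add(Pow(Add(Add(Rational(-1830, 1829), 19357), Mul(31828, Pow(-39596, -1))), -1), Mul(-12482, Pow(-45417, -1))) = Add(Pow(Add(Rational(35402123, 1829), Mul(31828, Rational(-1, 39596))), -1), Mul(-12482, Rational(-1, 45417))) = Add(Pow(Add(Rational(35402123, 1829), Rational(-7957, 9899)), -1), Rational(12482, 45417)) = Add(Pow(Rational(350431062224, 18105271), -1), Rational(12482, 45417)) = Add(Rational(18105271, 350431062224), Rational(12482, 45417)) = Rational(4374902805772975, 15915527553027408)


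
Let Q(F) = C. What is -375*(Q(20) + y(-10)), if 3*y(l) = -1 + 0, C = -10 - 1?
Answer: 4250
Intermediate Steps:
C = -11
Q(F) = -11
y(l) = -1/3 (y(l) = (-1 + 0)/3 = (1/3)*(-1) = -1/3)
-375*(Q(20) + y(-10)) = -375*(-11 - 1/3) = -375*(-34/3) = 4250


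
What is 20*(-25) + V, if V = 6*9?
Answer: -446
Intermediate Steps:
V = 54
20*(-25) + V = 20*(-25) + 54 = -500 + 54 = -446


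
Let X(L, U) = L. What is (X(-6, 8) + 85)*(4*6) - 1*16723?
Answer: -14827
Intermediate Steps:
(X(-6, 8) + 85)*(4*6) - 1*16723 = (-6 + 85)*(4*6) - 1*16723 = 79*24 - 16723 = 1896 - 16723 = -14827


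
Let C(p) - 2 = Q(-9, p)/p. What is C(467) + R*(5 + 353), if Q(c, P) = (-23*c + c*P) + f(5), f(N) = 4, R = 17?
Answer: 2839104/467 ≈ 6079.5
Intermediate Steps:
Q(c, P) = 4 - 23*c + P*c (Q(c, P) = (-23*c + c*P) + 4 = (-23*c + P*c) + 4 = 4 - 23*c + P*c)
C(p) = 2 + (211 - 9*p)/p (C(p) = 2 + (4 - 23*(-9) + p*(-9))/p = 2 + (4 + 207 - 9*p)/p = 2 + (211 - 9*p)/p)
C(467) + R*(5 + 353) = (-7 + 211/467) + 17*(5 + 353) = (-7 + 211*(1/467)) + 17*358 = (-7 + 211/467) + 6086 = -3058/467 + 6086 = 2839104/467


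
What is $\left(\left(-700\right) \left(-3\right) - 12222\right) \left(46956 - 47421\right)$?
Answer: $4706730$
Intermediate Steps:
$\left(\left(-700\right) \left(-3\right) - 12222\right) \left(46956 - 47421\right) = \left(2100 - 12222\right) \left(-465\right) = \left(-10122\right) \left(-465\right) = 4706730$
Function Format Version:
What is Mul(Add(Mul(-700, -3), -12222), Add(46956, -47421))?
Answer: 4706730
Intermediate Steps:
Mul(Add(Mul(-700, -3), -12222), Add(46956, -47421)) = Mul(Add(2100, -12222), -465) = Mul(-10122, -465) = 4706730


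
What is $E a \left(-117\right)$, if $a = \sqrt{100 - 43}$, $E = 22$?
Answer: $- 2574 \sqrt{57} \approx -19433.0$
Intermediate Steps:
$a = \sqrt{57} \approx 7.5498$
$E a \left(-117\right) = 22 \sqrt{57} \left(-117\right) = - 2574 \sqrt{57}$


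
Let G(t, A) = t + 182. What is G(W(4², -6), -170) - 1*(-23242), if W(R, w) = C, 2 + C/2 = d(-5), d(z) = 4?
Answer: 23428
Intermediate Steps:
C = 4 (C = -4 + 2*4 = -4 + 8 = 4)
W(R, w) = 4
G(t, A) = 182 + t
G(W(4², -6), -170) - 1*(-23242) = (182 + 4) - 1*(-23242) = 186 + 23242 = 23428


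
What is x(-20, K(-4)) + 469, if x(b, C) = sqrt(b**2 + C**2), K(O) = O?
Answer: 469 + 4*sqrt(26) ≈ 489.40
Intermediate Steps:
x(b, C) = sqrt(C**2 + b**2)
x(-20, K(-4)) + 469 = sqrt((-4)**2 + (-20)**2) + 469 = sqrt(16 + 400) + 469 = sqrt(416) + 469 = 4*sqrt(26) + 469 = 469 + 4*sqrt(26)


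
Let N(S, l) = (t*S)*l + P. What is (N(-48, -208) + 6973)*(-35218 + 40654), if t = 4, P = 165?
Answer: 255894264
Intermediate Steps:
N(S, l) = 165 + 4*S*l (N(S, l) = (4*S)*l + 165 = 4*S*l + 165 = 165 + 4*S*l)
(N(-48, -208) + 6973)*(-35218 + 40654) = ((165 + 4*(-48)*(-208)) + 6973)*(-35218 + 40654) = ((165 + 39936) + 6973)*5436 = (40101 + 6973)*5436 = 47074*5436 = 255894264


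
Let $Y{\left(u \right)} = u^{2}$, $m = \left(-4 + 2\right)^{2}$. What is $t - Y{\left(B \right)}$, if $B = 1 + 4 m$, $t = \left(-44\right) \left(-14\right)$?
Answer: $327$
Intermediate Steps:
$m = 4$ ($m = \left(-2\right)^{2} = 4$)
$t = 616$
$B = 17$ ($B = 1 + 4 \cdot 4 = 1 + 16 = 17$)
$t - Y{\left(B \right)} = 616 - 17^{2} = 616 - 289 = 327$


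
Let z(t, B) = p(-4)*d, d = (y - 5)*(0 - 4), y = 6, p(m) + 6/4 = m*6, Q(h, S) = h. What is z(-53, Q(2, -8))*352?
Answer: 35904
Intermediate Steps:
p(m) = -3/2 + 6*m (p(m) = -3/2 + m*6 = -3/2 + 6*m)
d = -4 (d = (6 - 5)*(0 - 4) = 1*(-4) = -4)
z(t, B) = 102 (z(t, B) = (-3/2 + 6*(-4))*(-4) = (-3/2 - 24)*(-4) = -51/2*(-4) = 102)
z(-53, Q(2, -8))*352 = 102*352 = 35904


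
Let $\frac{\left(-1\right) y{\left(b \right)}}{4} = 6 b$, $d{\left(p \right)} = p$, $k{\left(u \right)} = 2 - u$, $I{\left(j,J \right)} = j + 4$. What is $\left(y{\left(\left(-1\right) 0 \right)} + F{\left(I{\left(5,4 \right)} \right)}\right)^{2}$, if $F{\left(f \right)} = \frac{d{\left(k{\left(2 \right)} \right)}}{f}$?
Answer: $0$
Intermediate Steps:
$I{\left(j,J \right)} = 4 + j$
$F{\left(f \right)} = 0$ ($F{\left(f \right)} = \frac{2 - 2}{f} = \frac{0}{f} = 0$)
$y{\left(b \right)} = - 24 b$ ($y{\left(b \right)} = - 4 \cdot 6 b = - 24 b$)
$\left(y{\left(\left(-1\right) 0 \right)} + F{\left(I{\left(5,4 \right)} \right)}\right)^{2} = \left(- 24 \left(\left(-1\right) 0\right) + 0\right)^{2} = \left(\left(-24\right) 0 + 0\right)^{2} = \left(0 + 0\right)^{2} = 0^{2} = 0$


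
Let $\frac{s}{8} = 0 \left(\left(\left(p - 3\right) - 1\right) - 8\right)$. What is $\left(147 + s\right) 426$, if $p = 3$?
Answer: $62622$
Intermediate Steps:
$s = 0$ ($s = 8 \cdot 0 \left(\left(\left(3 - 3\right) - 1\right) - 8\right) = 8 \cdot 0 \left(\left(0 - 1\right) - 8\right) = 8 \cdot 0 \left(-1 - 8\right) = 8 \cdot 0 \left(-9\right) = 8 \cdot 0 = 0$)
$\left(147 + s\right) 426 = \left(147 + 0\right) 426 = 147 \cdot 426 = 62622$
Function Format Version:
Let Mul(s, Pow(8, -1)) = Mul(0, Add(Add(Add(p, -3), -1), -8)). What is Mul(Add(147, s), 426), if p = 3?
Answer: 62622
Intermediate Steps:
s = 0 (s = Mul(8, Mul(0, Add(Add(Add(3, -3), -1), -8))) = Mul(8, Mul(0, Add(Add(0, -1), -8))) = Mul(8, Mul(0, Add(-1, -8))) = Mul(8, Mul(0, -9)) = Mul(8, 0) = 0)
Mul(Add(147, s), 426) = Mul(Add(147, 0), 426) = Mul(147, 426) = 62622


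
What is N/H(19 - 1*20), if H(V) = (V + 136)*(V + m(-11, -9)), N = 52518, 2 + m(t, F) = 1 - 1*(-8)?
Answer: 8753/135 ≈ 64.837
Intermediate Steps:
m(t, F) = 7 (m(t, F) = -2 + (1 - 1*(-8)) = -2 + (1 + 8) = -2 + 9 = 7)
H(V) = (7 + V)*(136 + V) (H(V) = (V + 136)*(V + 7) = (136 + V)*(7 + V) = (7 + V)*(136 + V))
N/H(19 - 1*20) = 52518/(952 + (19 - 1*20)² + 143*(19 - 1*20)) = 52518/(952 + (19 - 20)² + 143*(19 - 20)) = 52518/(952 + (-1)² + 143*(-1)) = 52518/(952 + 1 - 143) = 52518/810 = 52518*(1/810) = 8753/135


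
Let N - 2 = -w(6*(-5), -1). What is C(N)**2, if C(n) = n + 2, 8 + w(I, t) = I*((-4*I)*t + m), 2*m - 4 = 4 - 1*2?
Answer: 12236004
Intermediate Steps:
m = 3 (m = 2 + (4 - 1*2)/2 = 2 + (4 - 2)/2 = 2 + (1/2)*2 = 2 + 1 = 3)
w(I, t) = -8 + I*(3 - 4*I*t) (w(I, t) = -8 + I*((-4*I)*t + 3) = -8 + I*(-4*I*t + 3) = -8 + I*(3 - 4*I*t))
N = -3500 (N = 2 - (-8 + 3*(6*(-5)) - 4*(-1)*(6*(-5))**2) = 2 - (-8 + 3*(-30) - 4*(-1)*(-30)**2) = 2 - (-8 - 90 - 4*(-1)*900) = 2 - (-8 - 90 + 3600) = 2 - 1*3502 = 2 - 3502 = -3500)
C(n) = 2 + n
C(N)**2 = (2 - 3500)**2 = (-3498)**2 = 12236004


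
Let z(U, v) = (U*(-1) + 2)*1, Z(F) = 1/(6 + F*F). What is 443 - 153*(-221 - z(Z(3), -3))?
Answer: 172759/5 ≈ 34552.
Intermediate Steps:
Z(F) = 1/(6 + F²)
z(U, v) = 2 - U (z(U, v) = (-U + 2)*1 = (2 - U)*1 = 2 - U)
443 - 153*(-221 - z(Z(3), -3)) = 443 - 153*(-221 - (2 - 1/(6 + 3²))) = 443 - 153*(-221 - (2 - 1/(6 + 9))) = 443 - 153*(-221 - (2 - 1/15)) = 443 - 153*(-221 - 1*29/15) = 443 - 153*(-221 - 29/15) = 443 - 153*(-3344/15) = 443 + 170544/5 = 172759/5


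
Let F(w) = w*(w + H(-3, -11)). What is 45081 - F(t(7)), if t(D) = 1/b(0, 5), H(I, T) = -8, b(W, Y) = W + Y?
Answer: 1127064/25 ≈ 45083.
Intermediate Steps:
t(D) = ⅕ (t(D) = 1/(0 + 5) = 1/5 = ⅕)
F(w) = w*(-8 + w) (F(w) = w*(w - 8) = w*(-8 + w))
45081 - F(t(7)) = 45081 - (-8 + ⅕)/5 = 45081 - (-39)/(5*5) = 45081 - 1*(-39/25) = 45081 + 39/25 = 1127064/25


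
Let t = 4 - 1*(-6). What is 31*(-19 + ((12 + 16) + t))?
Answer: 589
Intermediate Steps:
t = 10 (t = 4 + 6 = 10)
31*(-19 + ((12 + 16) + t)) = 31*(-19 + ((12 + 16) + 10)) = 31*(-19 + (28 + 10)) = 31*(-19 + 38) = 31*19 = 589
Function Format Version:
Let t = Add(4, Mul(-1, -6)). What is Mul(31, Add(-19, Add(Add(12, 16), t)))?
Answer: 589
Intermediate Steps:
t = 10 (t = Add(4, 6) = 10)
Mul(31, Add(-19, Add(Add(12, 16), t))) = Mul(31, Add(-19, Add(Add(12, 16), 10))) = Mul(31, Add(-19, Add(28, 10))) = Mul(31, Add(-19, 38)) = Mul(31, 19) = 589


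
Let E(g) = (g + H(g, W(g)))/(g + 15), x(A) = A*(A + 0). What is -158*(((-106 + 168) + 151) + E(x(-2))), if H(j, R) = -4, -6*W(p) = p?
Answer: -33654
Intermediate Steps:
W(p) = -p/6
x(A) = A**2 (x(A) = A*A = A**2)
E(g) = (-4 + g)/(15 + g) (E(g) = (g - 4)/(g + 15) = (-4 + g)/(15 + g))
-158*(((-106 + 168) + 151) + E(x(-2))) = -158*(((-106 + 168) + 151) + (-4 + (-2)**2)/(15 + (-2)**2)) = -158*((62 + 151) + (-4 + 4)/(15 + 4)) = -158*(213 + 0/19) = -158*(213 + (1/19)*0) = -158*(213 + 0) = -158*213 = -33654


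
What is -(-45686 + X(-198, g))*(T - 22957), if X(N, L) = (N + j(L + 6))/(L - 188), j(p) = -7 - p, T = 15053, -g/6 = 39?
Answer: -76192643280/211 ≈ -3.6110e+8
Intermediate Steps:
g = -234 (g = -6*39 = -234)
X(N, L) = (-13 + N - L)/(-188 + L) (X(N, L) = (N + (-7 - (L + 6)))/(L - 188) = (N + (-7 - (6 + L)))/(-188 + L) = (N + (-7 + (-6 - L)))/(-188 + L) = (N + (-13 - L))/(-188 + L) = (-13 + N - L)/(-188 + L))
-(-45686 + X(-198, g))*(T - 22957) = -(-45686 + (-13 - 198 - 1*(-234))/(-188 - 234))*(15053 - 22957) = -(-45686 + (-13 - 198 + 234)/(-422))*(-7904) = -(-45686 - 1/422*23)*(-7904) = -(-45686 - 23/422)*(-7904) = -(-19279515)*(-7904)/422 = -1*76192643280/211 = -76192643280/211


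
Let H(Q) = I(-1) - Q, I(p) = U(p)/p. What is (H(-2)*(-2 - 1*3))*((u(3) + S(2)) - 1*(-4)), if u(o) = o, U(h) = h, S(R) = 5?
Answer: -180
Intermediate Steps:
I(p) = 1 (I(p) = p/p = 1)
H(Q) = 1 - Q
(H(-2)*(-2 - 1*3))*((u(3) + S(2)) - 1*(-4)) = ((1 - 1*(-2))*(-2 - 1*3))*((3 + 5) - 1*(-4)) = ((1 + 2)*(-2 - 3))*(8 + 4) = (3*(-5))*12 = -15*12 = -180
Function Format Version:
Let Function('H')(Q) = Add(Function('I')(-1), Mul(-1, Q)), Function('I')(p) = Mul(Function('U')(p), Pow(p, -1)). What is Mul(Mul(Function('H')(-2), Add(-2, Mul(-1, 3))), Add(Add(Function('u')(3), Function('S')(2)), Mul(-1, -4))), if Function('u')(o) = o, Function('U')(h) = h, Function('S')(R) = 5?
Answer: -180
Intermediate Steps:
Function('I')(p) = 1 (Function('I')(p) = Mul(p, Pow(p, -1)) = 1)
Function('H')(Q) = Add(1, Mul(-1, Q))
Mul(Mul(Function('H')(-2), Add(-2, Mul(-1, 3))), Add(Add(Function('u')(3), Function('S')(2)), Mul(-1, -4))) = Mul(Mul(Add(1, Mul(-1, -2)), Add(-2, Mul(-1, 3))), Add(Add(3, 5), Mul(-1, -4))) = Mul(Mul(Add(1, 2), Add(-2, -3)), Add(8, 4)) = Mul(Mul(3, -5), 12) = Mul(-15, 12) = -180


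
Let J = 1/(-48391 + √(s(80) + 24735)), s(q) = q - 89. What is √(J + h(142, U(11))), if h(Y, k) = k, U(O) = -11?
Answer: √(-60317414478400628880 - 2341664155*√24726)/2341664155 ≈ 3.3166*I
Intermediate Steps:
s(q) = -89 + q
J = 1/(-48391 + √24726) (J = 1/(-48391 + √((-89 + 80) + 24735)) = 1/(-48391 + √(-9 + 24735)) = 1/(-48391 + √24726) ≈ -2.0732e-5)
√(J + h(142, U(11))) = √((-48391/2341664155 - √24726/2341664155) - 11) = √(-25758354096/2341664155 - √24726/2341664155)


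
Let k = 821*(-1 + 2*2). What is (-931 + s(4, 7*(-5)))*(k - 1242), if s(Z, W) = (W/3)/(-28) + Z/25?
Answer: -113604689/100 ≈ -1.1360e+6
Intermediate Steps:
s(Z, W) = -W/84 + Z/25 (s(Z, W) = (W*(⅓))*(-1/28) + Z*(1/25) = (W/3)*(-1/28) + Z/25 = -W/84 + Z/25)
k = 2463 (k = 821*(-1 + 4) = 821*3 = 2463)
(-931 + s(4, 7*(-5)))*(k - 1242) = (-931 + (-(-5)/12 + (1/25)*4))*(2463 - 1242) = (-931 + (-1/84*(-35) + 4/25))*1221 = (-931 + (5/12 + 4/25))*1221 = (-931 + 173/300)*1221 = -279127/300*1221 = -113604689/100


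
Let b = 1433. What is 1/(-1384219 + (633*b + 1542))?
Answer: -1/475588 ≈ -2.1027e-6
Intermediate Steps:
1/(-1384219 + (633*b + 1542)) = 1/(-1384219 + (633*1433 + 1542)) = 1/(-1384219 + (907089 + 1542)) = 1/(-1384219 + 908631) = 1/(-475588) = -1/475588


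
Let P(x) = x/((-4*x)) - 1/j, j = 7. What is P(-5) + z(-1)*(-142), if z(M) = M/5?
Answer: 3921/140 ≈ 28.007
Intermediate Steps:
P(x) = -11/28 (P(x) = x/((-4*x)) - 1/7 = x*(-1/(4*x)) - 1*⅐ = -¼ - ⅐ = -11/28)
z(M) = M/5 (z(M) = M*(⅕) = M/5)
P(-5) + z(-1)*(-142) = -11/28 + ((⅕)*(-1))*(-142) = -11/28 - ⅕*(-142) = -11/28 + 142/5 = 3921/140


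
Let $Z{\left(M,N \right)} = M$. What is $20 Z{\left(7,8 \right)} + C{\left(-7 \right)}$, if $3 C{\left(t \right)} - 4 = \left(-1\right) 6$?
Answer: $\frac{418}{3} \approx 139.33$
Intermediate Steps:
$C{\left(t \right)} = - \frac{2}{3}$ ($C{\left(t \right)} = \frac{4}{3} + \frac{\left(-1\right) 6}{3} = \frac{4}{3} + \frac{1}{3} \left(-6\right) = \frac{4}{3} - 2 = - \frac{2}{3}$)
$20 Z{\left(7,8 \right)} + C{\left(-7 \right)} = 20 \cdot 7 - \frac{2}{3} = 140 - \frac{2}{3} = \frac{418}{3}$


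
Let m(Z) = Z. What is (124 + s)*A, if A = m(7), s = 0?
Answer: 868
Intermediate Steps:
A = 7
(124 + s)*A = (124 + 0)*7 = 124*7 = 868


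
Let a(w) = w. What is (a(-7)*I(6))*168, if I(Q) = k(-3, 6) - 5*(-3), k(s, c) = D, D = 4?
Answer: -22344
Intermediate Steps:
k(s, c) = 4
I(Q) = 19 (I(Q) = 4 - 5*(-3) = 4 + 15 = 19)
(a(-7)*I(6))*168 = -7*19*168 = -133*168 = -22344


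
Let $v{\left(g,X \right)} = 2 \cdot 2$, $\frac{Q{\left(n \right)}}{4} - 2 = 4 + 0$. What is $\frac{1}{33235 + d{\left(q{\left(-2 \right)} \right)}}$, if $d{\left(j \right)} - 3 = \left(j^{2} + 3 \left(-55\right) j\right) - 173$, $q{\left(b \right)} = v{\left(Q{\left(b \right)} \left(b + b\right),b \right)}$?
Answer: $\frac{1}{32421} \approx 3.0844 \cdot 10^{-5}$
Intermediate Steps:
$Q{\left(n \right)} = 24$ ($Q{\left(n \right)} = 8 + 4 \left(4 + 0\right) = 8 + 4 \cdot 4 = 8 + 16 = 24$)
$v{\left(g,X \right)} = 4$
$q{\left(b \right)} = 4$
$d{\left(j \right)} = -170 + j^{2} - 165 j$ ($d{\left(j \right)} = 3 - \left(173 - j^{2} - 3 \left(-55\right) j\right) = 3 - \left(173 - j^{2} + 165 j\right) = -170 + j^{2} - 165 j$)
$\frac{1}{33235 + d{\left(q{\left(-2 \right)} \right)}} = \frac{1}{33235 - \left(830 - 16\right)} = \frac{1}{33235 - 814} = \frac{1}{32421}$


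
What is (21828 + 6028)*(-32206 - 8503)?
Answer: -1133989904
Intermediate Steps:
(21828 + 6028)*(-32206 - 8503) = 27856*(-40709) = -1133989904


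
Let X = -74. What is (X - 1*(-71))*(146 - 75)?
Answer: -213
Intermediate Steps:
(X - 1*(-71))*(146 - 75) = (-74 - 1*(-71))*(146 - 75) = (-74 + 71)*71 = -3*71 = -213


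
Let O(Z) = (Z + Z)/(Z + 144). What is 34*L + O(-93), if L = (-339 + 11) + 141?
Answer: -108148/17 ≈ -6361.6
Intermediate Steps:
O(Z) = 2*Z/(144 + Z) (O(Z) = (2*Z)/(144 + Z) = 2*Z/(144 + Z))
L = -187 (L = -328 + 141 = -187)
34*L + O(-93) = 34*(-187) + 2*(-93)/(144 - 93) = -6358 + 2*(-93)/51 = -6358 + 2*(-93)*(1/51) = -6358 - 62/17 = -108148/17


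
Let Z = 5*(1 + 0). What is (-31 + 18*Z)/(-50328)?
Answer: -59/50328 ≈ -0.0011723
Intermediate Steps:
Z = 5 (Z = 5*1 = 5)
(-31 + 18*Z)/(-50328) = (-31 + 18*5)/(-50328) = (-31 + 90)*(-1/50328) = 59*(-1/50328) = -59/50328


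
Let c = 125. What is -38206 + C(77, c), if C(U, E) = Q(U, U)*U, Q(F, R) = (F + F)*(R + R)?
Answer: 1787926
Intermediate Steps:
Q(F, R) = 4*F*R (Q(F, R) = (2*F)*(2*R) = 4*F*R)
C(U, E) = 4*U**3 (C(U, E) = (4*U*U)*U = (4*U**2)*U = 4*U**3)
-38206 + C(77, c) = -38206 + 4*77**3 = -38206 + 4*456533 = -38206 + 1826132 = 1787926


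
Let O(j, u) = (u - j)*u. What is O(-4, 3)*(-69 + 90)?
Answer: 441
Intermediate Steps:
O(j, u) = u*(u - j)
O(-4, 3)*(-69 + 90) = (3*(3 - 1*(-4)))*(-69 + 90) = (3*(3 + 4))*21 = (3*7)*21 = 21*21 = 441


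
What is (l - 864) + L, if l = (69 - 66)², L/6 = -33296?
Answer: -200631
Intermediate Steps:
L = -199776 (L = 6*(-33296) = -199776)
l = 9 (l = 3² = 9)
(l - 864) + L = (9 - 864) - 199776 = -855 - 199776 = -200631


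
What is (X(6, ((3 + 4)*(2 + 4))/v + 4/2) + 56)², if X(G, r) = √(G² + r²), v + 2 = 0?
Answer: (56 + √397)² ≈ 5764.6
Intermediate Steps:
v = -2 (v = -2 + 0 = -2)
(X(6, ((3 + 4)*(2 + 4))/v + 4/2) + 56)² = (√(6² + (((3 + 4)*(2 + 4))/(-2) + 4/2)²) + 56)² = (√(36 + ((7*6)*(-½) + 4*(½))²) + 56)² = (√(36 + (42*(-½) + 2)²) + 56)² = (√(36 + (-21 + 2)²) + 56)² = (√(36 + (-19)²) + 56)² = (√(36 + 361) + 56)² = (√397 + 56)² = (56 + √397)²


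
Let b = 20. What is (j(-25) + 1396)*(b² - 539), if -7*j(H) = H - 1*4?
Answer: -1362339/7 ≈ -1.9462e+5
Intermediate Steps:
j(H) = 4/7 - H/7 (j(H) = -(H - 1*4)/7 = -(H - 4)/7 = -(-4 + H)/7 = 4/7 - H/7)
(j(-25) + 1396)*(b² - 539) = ((4/7 - ⅐*(-25)) + 1396)*(20² - 539) = ((4/7 + 25/7) + 1396)*(400 - 539) = (29/7 + 1396)*(-139) = (9801/7)*(-139) = -1362339/7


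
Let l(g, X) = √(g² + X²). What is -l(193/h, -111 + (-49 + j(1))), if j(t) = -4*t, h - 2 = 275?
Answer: -√2063740433/277 ≈ -164.00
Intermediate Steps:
h = 277 (h = 2 + 275 = 277)
l(g, X) = √(X² + g²)
-l(193/h, -111 + (-49 + j(1))) = -√((-111 + (-49 - 4*1))² + (193/277)²) = -√((-111 + (-49 - 4))² + (193*(1/277))²) = -√((-111 - 53)² + (193/277)²) = -√((-164)² + 37249/76729) = -√(26896 + 37249/76729) = -√(2063740433/76729) = -√2063740433/277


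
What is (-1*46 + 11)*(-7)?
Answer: 245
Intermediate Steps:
(-1*46 + 11)*(-7) = (-46 + 11)*(-7) = -35*(-7) = 245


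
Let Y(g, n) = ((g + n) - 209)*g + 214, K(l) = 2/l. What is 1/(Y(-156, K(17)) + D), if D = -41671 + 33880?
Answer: 17/838859 ≈ 2.0266e-5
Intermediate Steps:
D = -7791
Y(g, n) = 214 + g*(-209 + g + n) (Y(g, n) = (-209 + g + n)*g + 214 = g*(-209 + g + n) + 214 = 214 + g*(-209 + g + n))
1/(Y(-156, K(17)) + D) = 1/((214 + (-156)² - 209*(-156) - 312/17) - 7791) = 1/((214 + 24336 + 32604 - 312/17) - 7791) = 1/(971306/17 - 7791) = 1/(838859/17) = 17/838859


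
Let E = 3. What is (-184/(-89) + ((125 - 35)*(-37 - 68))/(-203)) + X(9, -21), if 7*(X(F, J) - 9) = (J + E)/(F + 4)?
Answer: 13486607/234871 ≈ 57.421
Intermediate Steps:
X(F, J) = 9 + (3 + J)/(7*(4 + F)) (X(F, J) = 9 + ((J + 3)/(F + 4))/7 = 9 + ((3 + J)/(4 + F))/7 = 9 + (3 + J)/(7*(4 + F)))
(-184/(-89) + ((125 - 35)*(-37 - 68))/(-203)) + X(9, -21) = (-184/(-89) + ((125 - 35)*(-37 - 68))/(-203)) + (255 - 21 + 63*9)/(7*(4 + 9)) = (-184*(-1/89) + (90*(-105))*(-1/203)) + (⅐)*(255 - 21 + 567)/13 = (184/89 - 9450*(-1/203)) + (⅐)*(1/13)*801 = (184/89 + 1350/29) + 801/91 = 125486/2581 + 801/91 = 13486607/234871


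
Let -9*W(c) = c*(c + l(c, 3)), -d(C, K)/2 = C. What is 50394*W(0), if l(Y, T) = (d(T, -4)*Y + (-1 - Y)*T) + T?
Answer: 0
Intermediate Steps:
d(C, K) = -2*C
l(Y, T) = T + T*(-1 - Y) - 2*T*Y (l(Y, T) = ((-2*T)*Y + (-1 - Y)*T) + T = (-2*T*Y + T*(-1 - Y)) + T = (T*(-1 - Y) - 2*T*Y) + T = T + T*(-1 - Y) - 2*T*Y)
W(c) = 8*c²/9 (W(c) = -c*(c - 3*3*c)/9 = -c*(c - 9*c)/9 = -c*(-8*c)/9 = -(-8)*c²/9 = 8*c²/9)
50394*W(0) = 50394*((8/9)*0²) = 50394*((8/9)*0) = 50394*0 = 0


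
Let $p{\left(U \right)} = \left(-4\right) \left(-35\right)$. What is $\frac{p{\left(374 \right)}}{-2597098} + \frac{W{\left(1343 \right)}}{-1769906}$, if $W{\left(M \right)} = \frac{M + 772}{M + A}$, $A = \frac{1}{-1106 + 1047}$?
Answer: $- \frac{158394578795}{2890616900418968} \approx -5.4796 \cdot 10^{-5}$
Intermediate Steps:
$p{\left(U \right)} = 140$
$A = - \frac{1}{59}$ ($A = \frac{1}{-59} = - \frac{1}{59} \approx -0.016949$)
$W{\left(M \right)} = \frac{772 + M}{- \frac{1}{59} + M}$ ($W{\left(M \right)} = \frac{M + 772}{M - \frac{1}{59}} = \frac{772 + M}{- \frac{1}{59} + M}$)
$\frac{p{\left(374 \right)}}{-2597098} + \frac{W{\left(1343 \right)}}{-1769906} = \frac{140}{-2597098} + \frac{59 \frac{1}{-1 + 59 \cdot 1343} \left(772 + 1343\right)}{-1769906} = 140 \left(- \frac{1}{2597098}\right) + 59 \frac{1}{-1 + 79237} \cdot 2115 \left(- \frac{1}{1769906}\right) = - \frac{10}{185507} + 59 \cdot \frac{1}{79236} \cdot 2115 \left(- \frac{1}{1769906}\right) = - \frac{10}{185507} + \frac{13865}{8804} \left(- \frac{1}{1769906}\right) = - \frac{10}{185507} - \frac{13865}{15582252424} = - \frac{158394578795}{2890616900418968}$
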